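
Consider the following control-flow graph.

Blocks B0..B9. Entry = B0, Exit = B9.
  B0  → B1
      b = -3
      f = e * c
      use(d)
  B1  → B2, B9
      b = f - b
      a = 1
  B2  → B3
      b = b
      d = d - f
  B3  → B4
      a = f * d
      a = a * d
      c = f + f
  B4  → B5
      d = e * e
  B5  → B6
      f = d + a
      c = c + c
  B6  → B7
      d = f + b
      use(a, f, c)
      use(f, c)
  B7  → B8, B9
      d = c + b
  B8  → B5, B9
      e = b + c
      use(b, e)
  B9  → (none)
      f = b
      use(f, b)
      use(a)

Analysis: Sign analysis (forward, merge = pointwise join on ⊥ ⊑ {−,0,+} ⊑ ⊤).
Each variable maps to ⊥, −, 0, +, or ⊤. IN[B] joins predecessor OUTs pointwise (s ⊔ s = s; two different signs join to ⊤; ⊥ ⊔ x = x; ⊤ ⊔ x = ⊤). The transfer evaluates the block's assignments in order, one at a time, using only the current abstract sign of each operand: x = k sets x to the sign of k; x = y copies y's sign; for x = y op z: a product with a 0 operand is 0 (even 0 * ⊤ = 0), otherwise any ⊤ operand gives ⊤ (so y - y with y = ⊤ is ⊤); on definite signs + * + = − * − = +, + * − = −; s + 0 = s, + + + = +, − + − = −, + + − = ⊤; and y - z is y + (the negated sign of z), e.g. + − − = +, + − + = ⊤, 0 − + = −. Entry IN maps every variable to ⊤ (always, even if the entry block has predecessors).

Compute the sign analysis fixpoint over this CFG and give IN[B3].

Answer: {a: +, b: ⊤, c: ⊤, d: ⊤, e: ⊤, f: ⊤}

Working:
Per-block solution:
  B0:   IN=(all ⊤)   OUT={b:-; rest ⊤}
  B1:   IN={b:-; rest ⊤}   OUT={a:+; rest ⊤}
  B2:   IN={a:+; rest ⊤}   OUT={a:+; rest ⊤}
  B3:   IN={a:+; rest ⊤}   OUT=(all ⊤)
  B4:   IN=(all ⊤)   OUT=(all ⊤)
  B5:   IN=(all ⊤)   OUT=(all ⊤)
  B6:   IN=(all ⊤)   OUT=(all ⊤)
  B7:   IN=(all ⊤)   OUT=(all ⊤)
  B8:   IN=(all ⊤)   OUT=(all ⊤)
  B9:   IN=(all ⊤)   OUT=(all ⊤)

Merge at B3: IN[B3] = OUT[B2] = {a: +, b: ⊤, c: ⊤, d: ⊤, e: ⊤, f: ⊤}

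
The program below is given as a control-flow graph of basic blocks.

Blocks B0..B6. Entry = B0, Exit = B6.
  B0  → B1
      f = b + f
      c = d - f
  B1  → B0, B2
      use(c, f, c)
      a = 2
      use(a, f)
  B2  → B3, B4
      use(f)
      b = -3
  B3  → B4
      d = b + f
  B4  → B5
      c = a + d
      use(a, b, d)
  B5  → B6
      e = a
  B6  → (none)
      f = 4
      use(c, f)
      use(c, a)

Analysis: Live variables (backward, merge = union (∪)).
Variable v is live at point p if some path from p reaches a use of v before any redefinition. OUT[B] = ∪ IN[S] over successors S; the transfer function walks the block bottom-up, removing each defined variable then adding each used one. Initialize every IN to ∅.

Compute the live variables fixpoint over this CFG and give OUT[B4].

Per-block solution:
  B0:   IN={b, d, f}   OUT={b, c, d, f}
  B1:   IN={b, c, d, f}   OUT={a, b, d, f}
  B2:   IN={a, d, f}   OUT={a, b, d, f}
  B3:   IN={a, b, f}   OUT={a, b, d}
  B4:   IN={a, b, d}   OUT={a, c}
  B5:   IN={a, c}   OUT={a, c}
  B6:   IN={a, c}   OUT={}

Merge at B4: OUT[B4] = IN[B5] = {a, c}

Answer: {a, c}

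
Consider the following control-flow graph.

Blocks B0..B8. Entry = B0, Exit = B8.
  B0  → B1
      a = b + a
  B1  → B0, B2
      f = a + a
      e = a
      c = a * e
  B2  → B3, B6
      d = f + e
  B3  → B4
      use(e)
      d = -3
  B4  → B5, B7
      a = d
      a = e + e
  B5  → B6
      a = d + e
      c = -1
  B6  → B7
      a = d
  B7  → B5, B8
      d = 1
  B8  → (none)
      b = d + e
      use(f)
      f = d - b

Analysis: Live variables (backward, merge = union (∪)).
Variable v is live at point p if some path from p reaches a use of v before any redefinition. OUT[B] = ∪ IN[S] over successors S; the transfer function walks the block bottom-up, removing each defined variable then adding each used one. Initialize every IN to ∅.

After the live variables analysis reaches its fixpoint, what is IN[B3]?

Answer: {e, f}

Trace:
Per-block solution:
  B0:  IN={a, b}  OUT={a, b}
  B1:  IN={a, b}  OUT={a, b, e, f}
  B2:  IN={e, f}  OUT={d, e, f}
  B3:  IN={e, f}  OUT={d, e, f}
  B4:  IN={d, e, f}  OUT={d, e, f}
  B5:  IN={d, e, f}  OUT={d, e, f}
  B6:  IN={d, e, f}  OUT={e, f}
  B7:  IN={e, f}  OUT={d, e, f}
  B8:  IN={d, e, f}  OUT={}

Merge at B3: OUT[B3] = IN[B4] = {d, e, f}
Applying B3's transfer function to that OUT value gives IN[B3] (row B3 above).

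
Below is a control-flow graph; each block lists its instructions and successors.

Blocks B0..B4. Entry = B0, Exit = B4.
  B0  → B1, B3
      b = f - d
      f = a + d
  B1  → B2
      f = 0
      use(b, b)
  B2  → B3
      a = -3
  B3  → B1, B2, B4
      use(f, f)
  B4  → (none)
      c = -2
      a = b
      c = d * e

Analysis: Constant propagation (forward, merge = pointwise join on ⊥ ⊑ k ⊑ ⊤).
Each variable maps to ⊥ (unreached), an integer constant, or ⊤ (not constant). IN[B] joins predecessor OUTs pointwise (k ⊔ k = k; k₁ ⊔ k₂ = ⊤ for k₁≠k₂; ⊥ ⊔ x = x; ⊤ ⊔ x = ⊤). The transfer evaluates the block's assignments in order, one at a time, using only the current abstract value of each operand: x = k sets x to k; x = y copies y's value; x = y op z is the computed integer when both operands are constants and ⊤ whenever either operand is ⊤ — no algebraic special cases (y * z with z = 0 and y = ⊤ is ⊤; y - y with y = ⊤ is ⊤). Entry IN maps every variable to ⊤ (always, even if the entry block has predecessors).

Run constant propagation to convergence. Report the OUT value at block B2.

Answer: {a: -3, b: ⊤, c: ⊤, d: ⊤, e: ⊤, f: ⊤}

Working:
Fixpoint table:
  B0:  IN=(all ⊤)  OUT=(all ⊤)
  B1:  IN=(all ⊤)  OUT={f:0; rest ⊤}
  B2:  IN=(all ⊤)  OUT={a:-3; rest ⊤}
  B3:  IN=(all ⊤)  OUT=(all ⊤)
  B4:  IN=(all ⊤)  OUT=(all ⊤)

Merge at B2: IN[B2] = OUT[B1] ⊔ OUT[B3] = {a: ⊤, b: ⊤, c: ⊤, d: ⊤, e: ⊤, f: ⊤}
Applying B2's transfer function to that IN value gives OUT[B2] (row B2 above).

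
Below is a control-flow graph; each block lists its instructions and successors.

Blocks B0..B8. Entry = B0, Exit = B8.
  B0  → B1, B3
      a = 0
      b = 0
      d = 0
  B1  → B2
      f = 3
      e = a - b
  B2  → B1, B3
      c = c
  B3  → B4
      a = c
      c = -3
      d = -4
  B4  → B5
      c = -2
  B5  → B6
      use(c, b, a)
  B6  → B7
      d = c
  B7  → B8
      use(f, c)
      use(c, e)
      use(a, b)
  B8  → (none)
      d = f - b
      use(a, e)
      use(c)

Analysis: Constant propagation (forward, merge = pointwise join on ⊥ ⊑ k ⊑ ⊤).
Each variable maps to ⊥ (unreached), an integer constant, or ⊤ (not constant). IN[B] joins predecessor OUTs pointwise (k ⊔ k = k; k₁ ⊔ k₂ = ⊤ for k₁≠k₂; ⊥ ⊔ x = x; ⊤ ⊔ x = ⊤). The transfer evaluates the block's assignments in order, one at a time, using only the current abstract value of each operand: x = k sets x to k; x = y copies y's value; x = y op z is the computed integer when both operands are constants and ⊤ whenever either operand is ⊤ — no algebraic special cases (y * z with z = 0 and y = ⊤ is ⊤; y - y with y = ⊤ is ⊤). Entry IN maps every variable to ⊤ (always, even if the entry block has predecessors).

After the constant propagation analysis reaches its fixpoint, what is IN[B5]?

Fixpoint table:
  B0:  IN=(all ⊤)  OUT={a:0, b:0, d:0; rest ⊤}
  B1:  IN={a:0, b:0, d:0; rest ⊤}  OUT={a:0, b:0, d:0, e:0, f:3; rest ⊤}
  B2:  IN={a:0, b:0, d:0, e:0, f:3; rest ⊤}  OUT={a:0, b:0, d:0, e:0, f:3; rest ⊤}
  B3:  IN={a:0, b:0, d:0; rest ⊤}  OUT={b:0, c:-3, d:-4; rest ⊤}
  B4:  IN={b:0, c:-3, d:-4; rest ⊤}  OUT={b:0, c:-2, d:-4; rest ⊤}
  B5:  IN={b:0, c:-2, d:-4; rest ⊤}  OUT={b:0, c:-2, d:-4; rest ⊤}
  B6:  IN={b:0, c:-2, d:-4; rest ⊤}  OUT={b:0, c:-2, d:-2; rest ⊤}
  B7:  IN={b:0, c:-2, d:-2; rest ⊤}  OUT={b:0, c:-2, d:-2; rest ⊤}
  B8:  IN={b:0, c:-2, d:-2; rest ⊤}  OUT={b:0, c:-2; rest ⊤}

Merge at B5: IN[B5] = OUT[B4] = {a: ⊤, b: 0, c: -2, d: -4, e: ⊤, f: ⊤}

Answer: {a: ⊤, b: 0, c: -2, d: -4, e: ⊤, f: ⊤}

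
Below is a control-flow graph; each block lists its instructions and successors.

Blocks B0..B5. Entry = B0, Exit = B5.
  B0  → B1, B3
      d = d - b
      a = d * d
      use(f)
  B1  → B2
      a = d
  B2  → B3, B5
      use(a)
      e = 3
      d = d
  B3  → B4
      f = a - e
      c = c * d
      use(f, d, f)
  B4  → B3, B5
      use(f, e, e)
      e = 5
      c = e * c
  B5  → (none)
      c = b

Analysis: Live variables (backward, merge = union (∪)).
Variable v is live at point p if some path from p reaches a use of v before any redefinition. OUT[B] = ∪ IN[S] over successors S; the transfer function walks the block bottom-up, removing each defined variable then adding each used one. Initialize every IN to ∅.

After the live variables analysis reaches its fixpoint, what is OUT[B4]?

Per-block solution:
  B0:   IN={b, c, d, e, f}   OUT={a, b, c, d, e}
  B1:   IN={b, c, d}   OUT={a, b, c, d}
  B2:   IN={a, b, c, d}   OUT={a, b, c, d, e}
  B3:   IN={a, b, c, d, e}   OUT={a, b, c, d, e, f}
  B4:   IN={a, b, c, d, e, f}   OUT={a, b, c, d, e}
  B5:   IN={b}   OUT={}

Merge at B4: OUT[B4] = IN[B3] ⊔ IN[B5] = {a, b, c, d, e}

Answer: {a, b, c, d, e}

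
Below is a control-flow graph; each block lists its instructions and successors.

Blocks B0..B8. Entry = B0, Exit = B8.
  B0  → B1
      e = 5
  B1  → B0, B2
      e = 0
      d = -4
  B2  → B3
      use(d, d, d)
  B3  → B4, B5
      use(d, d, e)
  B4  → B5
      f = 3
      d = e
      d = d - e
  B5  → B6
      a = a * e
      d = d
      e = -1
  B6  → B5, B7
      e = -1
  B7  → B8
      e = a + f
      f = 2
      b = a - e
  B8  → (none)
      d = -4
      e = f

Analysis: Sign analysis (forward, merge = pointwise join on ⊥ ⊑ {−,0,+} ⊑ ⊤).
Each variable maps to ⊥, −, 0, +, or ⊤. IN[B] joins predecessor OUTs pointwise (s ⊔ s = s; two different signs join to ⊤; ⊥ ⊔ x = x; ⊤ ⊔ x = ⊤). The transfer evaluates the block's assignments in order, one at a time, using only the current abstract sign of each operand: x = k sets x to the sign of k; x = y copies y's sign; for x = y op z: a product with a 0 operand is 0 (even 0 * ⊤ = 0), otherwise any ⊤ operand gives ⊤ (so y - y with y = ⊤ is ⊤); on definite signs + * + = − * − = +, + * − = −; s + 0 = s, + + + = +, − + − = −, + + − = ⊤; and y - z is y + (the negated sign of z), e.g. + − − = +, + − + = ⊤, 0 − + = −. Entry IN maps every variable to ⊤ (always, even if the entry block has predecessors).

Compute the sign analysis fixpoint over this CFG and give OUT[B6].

Per-block solution:
  B0: | IN=(all ⊤) | OUT={e:+; rest ⊤}
  B1: | IN={e:+; rest ⊤} | OUT={d:-, e:0; rest ⊤}
  B2: | IN={d:-, e:0; rest ⊤} | OUT={d:-, e:0; rest ⊤}
  B3: | IN={d:-, e:0; rest ⊤} | OUT={d:-, e:0; rest ⊤}
  B4: | IN={d:-, e:0; rest ⊤} | OUT={d:0, e:0, f:+; rest ⊤}
  B5: | IN=(all ⊤) | OUT={e:-; rest ⊤}
  B6: | IN={e:-; rest ⊤} | OUT={e:-; rest ⊤}
  B7: | IN={e:-; rest ⊤} | OUT={f:+; rest ⊤}
  B8: | IN={f:+; rest ⊤} | OUT={d:-, e:+, f:+; rest ⊤}

Merge at B6: IN[B6] = OUT[B5] = {a: ⊤, b: ⊤, c: ⊤, d: ⊤, e: -, f: ⊤}
Applying B6's transfer function to that IN value gives OUT[B6] (row B6 above).

Answer: {a: ⊤, b: ⊤, c: ⊤, d: ⊤, e: -, f: ⊤}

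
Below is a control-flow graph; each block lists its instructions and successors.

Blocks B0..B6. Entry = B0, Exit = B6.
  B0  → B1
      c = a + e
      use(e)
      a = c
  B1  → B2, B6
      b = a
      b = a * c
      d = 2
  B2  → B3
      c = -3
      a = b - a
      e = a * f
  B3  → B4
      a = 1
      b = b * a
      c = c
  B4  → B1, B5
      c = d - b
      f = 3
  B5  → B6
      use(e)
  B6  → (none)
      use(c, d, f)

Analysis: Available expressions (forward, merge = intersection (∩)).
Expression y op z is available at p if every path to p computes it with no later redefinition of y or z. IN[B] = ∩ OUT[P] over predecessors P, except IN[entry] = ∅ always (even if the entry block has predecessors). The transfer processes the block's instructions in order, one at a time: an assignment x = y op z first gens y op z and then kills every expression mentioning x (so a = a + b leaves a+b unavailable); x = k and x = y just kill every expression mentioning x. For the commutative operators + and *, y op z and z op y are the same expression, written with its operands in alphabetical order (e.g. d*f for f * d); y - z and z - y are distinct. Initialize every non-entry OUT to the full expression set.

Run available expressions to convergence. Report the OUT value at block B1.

Converged values:
  B0:   IN={}   OUT={}
  B1:   IN={}   OUT={a*c}
  B2:   IN={a*c}   OUT={a*f}
  B3:   IN={a*f}   OUT={}
  B4:   IN={}   OUT={d-b}
  B5:   IN={d-b}   OUT={d-b}
  B6:   IN={}   OUT={}

Merge at B1: IN[B1] = OUT[B0] ∩ OUT[B4] = {}
Applying B1's transfer function to that IN value gives OUT[B1] (row B1 above).

Answer: {a*c}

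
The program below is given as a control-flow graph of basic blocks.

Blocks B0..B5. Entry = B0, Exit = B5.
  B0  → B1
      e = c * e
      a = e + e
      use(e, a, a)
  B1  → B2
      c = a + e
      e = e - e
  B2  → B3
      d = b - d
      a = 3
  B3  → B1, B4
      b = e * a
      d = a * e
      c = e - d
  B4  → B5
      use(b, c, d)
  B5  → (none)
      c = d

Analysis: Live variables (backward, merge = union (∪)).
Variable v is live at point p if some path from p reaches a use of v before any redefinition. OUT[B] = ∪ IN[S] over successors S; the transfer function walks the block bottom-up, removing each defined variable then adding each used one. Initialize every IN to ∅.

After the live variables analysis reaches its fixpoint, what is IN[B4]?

Answer: {b, c, d}

Trace:
Converged values:
  B0:   IN={b, c, d, e}   OUT={a, b, d, e}
  B1:   IN={a, b, d, e}   OUT={b, d, e}
  B2:   IN={b, d, e}   OUT={a, e}
  B3:   IN={a, e}   OUT={a, b, c, d, e}
  B4:   IN={b, c, d}   OUT={d}
  B5:   IN={d}   OUT={}

Merge at B4: OUT[B4] = IN[B5] = {d}
Applying B4's transfer function to that OUT value gives IN[B4] (row B4 above).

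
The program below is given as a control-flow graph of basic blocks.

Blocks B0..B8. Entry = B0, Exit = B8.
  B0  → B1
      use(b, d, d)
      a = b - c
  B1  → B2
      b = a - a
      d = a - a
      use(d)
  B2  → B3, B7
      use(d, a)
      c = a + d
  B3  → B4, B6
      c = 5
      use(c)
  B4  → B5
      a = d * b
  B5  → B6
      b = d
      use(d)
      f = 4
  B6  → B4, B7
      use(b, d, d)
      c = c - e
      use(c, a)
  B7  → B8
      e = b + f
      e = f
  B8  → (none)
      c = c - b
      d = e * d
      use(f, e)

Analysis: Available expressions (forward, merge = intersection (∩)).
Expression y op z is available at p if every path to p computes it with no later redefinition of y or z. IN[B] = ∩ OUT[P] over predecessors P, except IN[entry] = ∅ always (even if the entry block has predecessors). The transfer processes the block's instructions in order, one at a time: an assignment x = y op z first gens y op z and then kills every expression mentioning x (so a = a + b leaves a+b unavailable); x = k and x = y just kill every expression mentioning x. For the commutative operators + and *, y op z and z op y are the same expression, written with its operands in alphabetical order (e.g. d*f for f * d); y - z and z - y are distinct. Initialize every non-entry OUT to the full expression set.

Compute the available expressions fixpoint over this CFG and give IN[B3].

Fixpoint table:
  B0: | IN={} | OUT={b-c}
  B1: | IN={b-c} | OUT={a-a}
  B2: | IN={a-a} | OUT={a+d, a-a}
  B3: | IN={a+d, a-a} | OUT={a+d, a-a}
  B4: | IN={} | OUT={b*d}
  B5: | IN={b*d} | OUT={}
  B6: | IN={} | OUT={}
  B7: | IN={} | OUT={b+f}
  B8: | IN={b+f} | OUT={b+f}

Merge at B3: IN[B3] = OUT[B2] = {a+d, a-a}

Answer: {a+d, a-a}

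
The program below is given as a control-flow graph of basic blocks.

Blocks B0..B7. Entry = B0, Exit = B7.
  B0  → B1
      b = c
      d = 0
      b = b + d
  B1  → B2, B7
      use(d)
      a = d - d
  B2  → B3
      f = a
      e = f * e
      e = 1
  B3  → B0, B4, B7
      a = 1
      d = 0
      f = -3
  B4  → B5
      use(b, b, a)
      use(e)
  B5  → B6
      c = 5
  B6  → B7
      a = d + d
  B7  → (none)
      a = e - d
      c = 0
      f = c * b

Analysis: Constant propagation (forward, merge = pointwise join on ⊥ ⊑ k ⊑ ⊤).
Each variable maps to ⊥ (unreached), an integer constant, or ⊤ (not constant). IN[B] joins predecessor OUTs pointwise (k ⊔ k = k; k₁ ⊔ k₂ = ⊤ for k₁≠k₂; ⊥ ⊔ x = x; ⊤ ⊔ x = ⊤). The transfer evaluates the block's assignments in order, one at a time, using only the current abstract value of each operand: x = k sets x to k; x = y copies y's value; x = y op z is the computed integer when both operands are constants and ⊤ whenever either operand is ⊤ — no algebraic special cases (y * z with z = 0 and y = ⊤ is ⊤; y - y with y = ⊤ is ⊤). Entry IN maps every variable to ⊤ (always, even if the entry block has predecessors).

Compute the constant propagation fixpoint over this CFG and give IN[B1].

Answer: {a: ⊤, b: ⊤, c: ⊤, d: 0, e: ⊤, f: ⊤}

Working:
Per-block solution:
  B0:  IN=(all ⊤)  OUT={d:0; rest ⊤}
  B1:  IN={d:0; rest ⊤}  OUT={a:0, d:0; rest ⊤}
  B2:  IN={a:0, d:0; rest ⊤}  OUT={a:0, d:0, e:1, f:0; rest ⊤}
  B3:  IN={a:0, d:0, e:1, f:0; rest ⊤}  OUT={a:1, d:0, e:1, f:-3; rest ⊤}
  B4:  IN={a:1, d:0, e:1, f:-3; rest ⊤}  OUT={a:1, d:0, e:1, f:-3; rest ⊤}
  B5:  IN={a:1, d:0, e:1, f:-3; rest ⊤}  OUT={a:1, c:5, d:0, e:1, f:-3; rest ⊤}
  B6:  IN={a:1, c:5, d:0, e:1, f:-3; rest ⊤}  OUT={a:0, c:5, d:0, e:1, f:-3; rest ⊤}
  B7:  IN={d:0; rest ⊤}  OUT={c:0, d:0; rest ⊤}

Merge at B1: IN[B1] = OUT[B0] = {a: ⊤, b: ⊤, c: ⊤, d: 0, e: ⊤, f: ⊤}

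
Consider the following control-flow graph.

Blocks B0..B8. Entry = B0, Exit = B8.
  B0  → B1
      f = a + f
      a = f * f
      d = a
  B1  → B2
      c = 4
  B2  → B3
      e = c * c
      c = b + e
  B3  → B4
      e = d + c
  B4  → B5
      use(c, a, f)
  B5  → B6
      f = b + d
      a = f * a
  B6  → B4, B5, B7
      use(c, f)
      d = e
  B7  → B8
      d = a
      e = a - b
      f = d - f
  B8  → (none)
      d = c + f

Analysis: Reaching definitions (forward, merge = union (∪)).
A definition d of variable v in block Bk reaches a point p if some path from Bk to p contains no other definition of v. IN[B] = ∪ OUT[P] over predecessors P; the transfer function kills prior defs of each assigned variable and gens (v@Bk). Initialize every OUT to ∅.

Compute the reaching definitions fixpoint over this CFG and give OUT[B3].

Converged values:
  B0:   IN={}   OUT={a@B0, d@B0, f@B0}
  B1:   IN={a@B0, d@B0, f@B0}   OUT={a@B0, c@B1, d@B0, f@B0}
  B2:   IN={a@B0, c@B1, d@B0, f@B0}   OUT={a@B0, c@B2, d@B0, e@B2, f@B0}
  B3:   IN={a@B0, c@B2, d@B0, e@B2, f@B0}   OUT={a@B0, c@B2, d@B0, e@B3, f@B0}
  B4:   IN={a@B0, a@B5, c@B2, d@B0, d@B6, e@B3, f@B0, f@B5}   OUT={a@B0, a@B5, c@B2, d@B0, d@B6, e@B3, f@B0, f@B5}
  B5:   IN={a@B0, a@B5, c@B2, d@B0, d@B6, e@B3, f@B0, f@B5}   OUT={a@B5, c@B2, d@B0, d@B6, e@B3, f@B5}
  B6:   IN={a@B5, c@B2, d@B0, d@B6, e@B3, f@B5}   OUT={a@B5, c@B2, d@B6, e@B3, f@B5}
  B7:   IN={a@B5, c@B2, d@B6, e@B3, f@B5}   OUT={a@B5, c@B2, d@B7, e@B7, f@B7}
  B8:   IN={a@B5, c@B2, d@B7, e@B7, f@B7}   OUT={a@B5, c@B2, d@B8, e@B7, f@B7}

Merge at B3: IN[B3] = OUT[B2] = {a@B0, c@B2, d@B0, e@B2, f@B0}
Applying B3's transfer function to that IN value gives OUT[B3] (row B3 above).

Answer: {a@B0, c@B2, d@B0, e@B3, f@B0}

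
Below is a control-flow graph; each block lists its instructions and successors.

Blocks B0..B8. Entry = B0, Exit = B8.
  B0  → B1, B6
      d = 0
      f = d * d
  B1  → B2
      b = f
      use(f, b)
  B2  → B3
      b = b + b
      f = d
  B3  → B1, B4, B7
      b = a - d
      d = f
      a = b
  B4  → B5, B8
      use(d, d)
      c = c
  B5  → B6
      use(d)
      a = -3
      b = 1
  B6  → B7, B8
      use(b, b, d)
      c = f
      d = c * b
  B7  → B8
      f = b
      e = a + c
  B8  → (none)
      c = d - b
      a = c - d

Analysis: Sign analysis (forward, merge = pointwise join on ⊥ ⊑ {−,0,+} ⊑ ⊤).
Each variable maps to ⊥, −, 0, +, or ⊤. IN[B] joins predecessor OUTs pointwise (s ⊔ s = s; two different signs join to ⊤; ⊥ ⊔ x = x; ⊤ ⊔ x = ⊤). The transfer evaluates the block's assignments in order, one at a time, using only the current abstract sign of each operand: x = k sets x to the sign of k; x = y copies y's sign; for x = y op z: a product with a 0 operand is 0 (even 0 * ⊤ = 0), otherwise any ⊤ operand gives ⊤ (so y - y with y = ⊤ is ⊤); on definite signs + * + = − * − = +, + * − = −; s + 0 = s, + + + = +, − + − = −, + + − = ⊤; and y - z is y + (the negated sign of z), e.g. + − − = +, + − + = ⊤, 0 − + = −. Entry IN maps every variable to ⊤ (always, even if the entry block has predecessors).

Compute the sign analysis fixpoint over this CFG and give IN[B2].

Fixpoint table:
  B0: | IN=(all ⊤) | OUT={d:0, f:0; rest ⊤}
  B1: | IN={d:0, f:0; rest ⊤} | OUT={b:0, d:0, f:0; rest ⊤}
  B2: | IN={b:0, d:0, f:0; rest ⊤} | OUT={b:0, d:0, f:0; rest ⊤}
  B3: | IN={b:0, d:0, f:0; rest ⊤} | OUT={d:0, f:0; rest ⊤}
  B4: | IN={d:0, f:0; rest ⊤} | OUT={d:0, f:0; rest ⊤}
  B5: | IN={d:0, f:0; rest ⊤} | OUT={a:-, b:+, d:0, f:0; rest ⊤}
  B6: | IN={d:0, f:0; rest ⊤} | OUT={c:0, d:0, f:0; rest ⊤}
  B7: | IN={d:0, f:0; rest ⊤} | OUT={d:0; rest ⊤}
  B8: | IN={d:0; rest ⊤} | OUT={d:0; rest ⊤}

Merge at B2: IN[B2] = OUT[B1] = {a: ⊤, b: 0, c: ⊤, d: 0, e: ⊤, f: 0}

Answer: {a: ⊤, b: 0, c: ⊤, d: 0, e: ⊤, f: 0}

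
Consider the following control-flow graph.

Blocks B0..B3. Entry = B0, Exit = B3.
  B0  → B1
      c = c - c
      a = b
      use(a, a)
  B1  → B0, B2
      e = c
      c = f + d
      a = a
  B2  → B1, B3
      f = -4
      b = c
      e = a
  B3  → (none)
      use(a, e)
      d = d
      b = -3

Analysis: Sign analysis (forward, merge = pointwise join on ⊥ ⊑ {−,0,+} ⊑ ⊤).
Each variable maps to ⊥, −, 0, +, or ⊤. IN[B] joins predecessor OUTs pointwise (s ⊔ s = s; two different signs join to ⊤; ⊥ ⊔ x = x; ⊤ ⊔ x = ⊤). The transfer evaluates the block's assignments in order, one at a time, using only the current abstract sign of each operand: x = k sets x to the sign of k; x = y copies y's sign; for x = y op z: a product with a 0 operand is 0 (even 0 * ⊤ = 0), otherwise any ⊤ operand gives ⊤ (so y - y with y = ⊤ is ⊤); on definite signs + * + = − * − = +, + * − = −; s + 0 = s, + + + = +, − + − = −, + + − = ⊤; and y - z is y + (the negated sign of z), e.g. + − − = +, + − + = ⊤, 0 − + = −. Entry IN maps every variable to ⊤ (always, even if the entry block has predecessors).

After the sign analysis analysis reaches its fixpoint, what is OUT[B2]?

Fixpoint table:
  B0:  IN=(all ⊤)  OUT=(all ⊤)
  B1:  IN=(all ⊤)  OUT=(all ⊤)
  B2:  IN=(all ⊤)  OUT={f:-; rest ⊤}
  B3:  IN={f:-; rest ⊤}  OUT={b:-, f:-; rest ⊤}

Merge at B2: IN[B2] = OUT[B1] = {a: ⊤, b: ⊤, c: ⊤, d: ⊤, e: ⊤, f: ⊤}
Applying B2's transfer function to that IN value gives OUT[B2] (row B2 above).

Answer: {a: ⊤, b: ⊤, c: ⊤, d: ⊤, e: ⊤, f: -}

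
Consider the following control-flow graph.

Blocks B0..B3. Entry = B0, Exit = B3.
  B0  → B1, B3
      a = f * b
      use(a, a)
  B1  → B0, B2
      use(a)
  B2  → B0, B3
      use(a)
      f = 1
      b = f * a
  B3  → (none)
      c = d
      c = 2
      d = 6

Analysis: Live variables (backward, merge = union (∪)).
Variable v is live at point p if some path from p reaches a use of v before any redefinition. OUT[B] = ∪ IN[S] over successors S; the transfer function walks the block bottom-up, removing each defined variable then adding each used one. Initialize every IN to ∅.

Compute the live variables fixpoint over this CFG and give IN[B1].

Answer: {a, b, d, f}

Working:
Converged values:
  B0: | IN={b, d, f} | OUT={a, b, d, f}
  B1: | IN={a, b, d, f} | OUT={a, b, d, f}
  B2: | IN={a, d} | OUT={b, d, f}
  B3: | IN={d} | OUT={}

Merge at B1: OUT[B1] = IN[B0] ⊔ IN[B2] = {a, b, d, f}
Applying B1's transfer function to that OUT value gives IN[B1] (row B1 above).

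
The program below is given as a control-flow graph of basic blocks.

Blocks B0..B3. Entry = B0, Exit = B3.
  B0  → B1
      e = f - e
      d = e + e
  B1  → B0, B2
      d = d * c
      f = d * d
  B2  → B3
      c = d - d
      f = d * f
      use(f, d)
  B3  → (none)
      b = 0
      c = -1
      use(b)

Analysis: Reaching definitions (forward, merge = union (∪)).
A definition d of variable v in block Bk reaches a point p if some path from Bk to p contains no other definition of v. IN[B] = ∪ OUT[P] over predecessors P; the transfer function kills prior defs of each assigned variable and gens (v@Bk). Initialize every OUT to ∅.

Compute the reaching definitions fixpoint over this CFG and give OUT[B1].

Fixpoint table:
  B0:   IN={d@B1, e@B0, f@B1}   OUT={d@B0, e@B0, f@B1}
  B1:   IN={d@B0, e@B0, f@B1}   OUT={d@B1, e@B0, f@B1}
  B2:   IN={d@B1, e@B0, f@B1}   OUT={c@B2, d@B1, e@B0, f@B2}
  B3:   IN={c@B2, d@B1, e@B0, f@B2}   OUT={b@B3, c@B3, d@B1, e@B0, f@B2}

Merge at B1: IN[B1] = OUT[B0] = {d@B0, e@B0, f@B1}
Applying B1's transfer function to that IN value gives OUT[B1] (row B1 above).

Answer: {d@B1, e@B0, f@B1}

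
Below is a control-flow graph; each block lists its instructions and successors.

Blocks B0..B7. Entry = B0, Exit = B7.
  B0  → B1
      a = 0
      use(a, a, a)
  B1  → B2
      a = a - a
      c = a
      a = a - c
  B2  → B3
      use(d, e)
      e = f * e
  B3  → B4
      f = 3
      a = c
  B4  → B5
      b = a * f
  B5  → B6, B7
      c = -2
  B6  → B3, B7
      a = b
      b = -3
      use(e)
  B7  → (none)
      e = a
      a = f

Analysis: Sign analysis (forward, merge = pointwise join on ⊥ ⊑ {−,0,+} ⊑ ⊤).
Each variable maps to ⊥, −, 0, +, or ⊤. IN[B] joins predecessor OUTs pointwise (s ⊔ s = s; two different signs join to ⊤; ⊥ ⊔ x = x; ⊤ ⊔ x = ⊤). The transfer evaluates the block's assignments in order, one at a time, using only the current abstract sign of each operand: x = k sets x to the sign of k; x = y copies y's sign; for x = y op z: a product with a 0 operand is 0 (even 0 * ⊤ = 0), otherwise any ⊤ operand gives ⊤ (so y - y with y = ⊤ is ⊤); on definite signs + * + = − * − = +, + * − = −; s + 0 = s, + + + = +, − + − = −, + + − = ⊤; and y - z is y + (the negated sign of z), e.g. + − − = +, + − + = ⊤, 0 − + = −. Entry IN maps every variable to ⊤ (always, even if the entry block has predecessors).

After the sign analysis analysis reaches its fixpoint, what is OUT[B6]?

Per-block solution:
  B0:   IN=(all ⊤)   OUT={a:0; rest ⊤}
  B1:   IN={a:0; rest ⊤}   OUT={a:0, c:0; rest ⊤}
  B2:   IN={a:0, c:0; rest ⊤}   OUT={a:0, c:0; rest ⊤}
  B3:   IN=(all ⊤)   OUT={f:+; rest ⊤}
  B4:   IN={f:+; rest ⊤}   OUT={f:+; rest ⊤}
  B5:   IN={f:+; rest ⊤}   OUT={c:-, f:+; rest ⊤}
  B6:   IN={c:-, f:+; rest ⊤}   OUT={b:-, c:-, f:+; rest ⊤}
  B7:   IN={c:-, f:+; rest ⊤}   OUT={a:+, c:-, f:+; rest ⊤}

Merge at B6: IN[B6] = OUT[B5] = {a: ⊤, b: ⊤, c: -, d: ⊤, e: ⊤, f: +}
Applying B6's transfer function to that IN value gives OUT[B6] (row B6 above).

Answer: {a: ⊤, b: -, c: -, d: ⊤, e: ⊤, f: +}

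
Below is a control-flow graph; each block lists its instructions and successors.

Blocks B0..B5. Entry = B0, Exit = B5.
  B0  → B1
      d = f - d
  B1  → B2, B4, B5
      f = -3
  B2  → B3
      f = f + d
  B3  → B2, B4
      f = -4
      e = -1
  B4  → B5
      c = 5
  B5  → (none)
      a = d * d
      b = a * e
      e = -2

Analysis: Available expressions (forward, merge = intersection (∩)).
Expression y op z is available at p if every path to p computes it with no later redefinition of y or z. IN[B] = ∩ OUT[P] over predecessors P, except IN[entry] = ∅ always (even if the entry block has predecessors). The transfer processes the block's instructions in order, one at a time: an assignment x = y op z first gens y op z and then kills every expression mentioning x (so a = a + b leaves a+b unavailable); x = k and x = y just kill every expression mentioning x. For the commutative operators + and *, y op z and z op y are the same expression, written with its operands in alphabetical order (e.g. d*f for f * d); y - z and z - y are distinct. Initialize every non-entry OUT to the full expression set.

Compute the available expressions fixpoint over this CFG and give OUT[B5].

Answer: {d*d}

Trace:
Per-block solution:
  B0: | IN={} | OUT={}
  B1: | IN={} | OUT={}
  B2: | IN={} | OUT={}
  B3: | IN={} | OUT={}
  B4: | IN={} | OUT={}
  B5: | IN={} | OUT={d*d}

Merge at B5: IN[B5] = OUT[B1] ∩ OUT[B4] = {}
Applying B5's transfer function to that IN value gives OUT[B5] (row B5 above).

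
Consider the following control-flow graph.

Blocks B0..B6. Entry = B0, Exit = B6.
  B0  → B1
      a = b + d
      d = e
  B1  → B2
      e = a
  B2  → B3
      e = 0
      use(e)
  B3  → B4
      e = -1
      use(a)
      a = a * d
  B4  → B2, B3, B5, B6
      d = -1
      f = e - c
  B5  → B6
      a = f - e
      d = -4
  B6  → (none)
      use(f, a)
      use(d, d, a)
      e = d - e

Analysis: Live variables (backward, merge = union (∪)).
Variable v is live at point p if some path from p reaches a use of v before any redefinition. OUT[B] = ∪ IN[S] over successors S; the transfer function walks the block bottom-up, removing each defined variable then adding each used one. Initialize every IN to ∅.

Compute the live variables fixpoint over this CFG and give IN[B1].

Fixpoint table:
  B0:   IN={b, c, d, e}   OUT={a, c, d}
  B1:   IN={a, c, d}   OUT={a, c, d}
  B2:   IN={a, c, d}   OUT={a, c, d}
  B3:   IN={a, c, d}   OUT={a, c, e}
  B4:   IN={a, c, e}   OUT={a, c, d, e, f}
  B5:   IN={e, f}   OUT={a, d, e, f}
  B6:   IN={a, d, e, f}   OUT={}

Merge at B1: OUT[B1] = IN[B2] = {a, c, d}
Applying B1's transfer function to that OUT value gives IN[B1] (row B1 above).

Answer: {a, c, d}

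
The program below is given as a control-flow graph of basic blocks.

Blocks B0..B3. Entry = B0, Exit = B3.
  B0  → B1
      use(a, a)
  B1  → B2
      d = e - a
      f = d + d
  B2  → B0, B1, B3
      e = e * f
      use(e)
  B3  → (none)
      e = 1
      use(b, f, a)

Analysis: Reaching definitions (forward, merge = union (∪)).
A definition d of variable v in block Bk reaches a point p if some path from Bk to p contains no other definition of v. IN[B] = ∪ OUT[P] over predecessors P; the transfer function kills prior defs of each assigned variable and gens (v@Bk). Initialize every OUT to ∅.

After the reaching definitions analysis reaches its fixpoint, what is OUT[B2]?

Fixpoint table:
  B0:   IN={d@B1, e@B2, f@B1}   OUT={d@B1, e@B2, f@B1}
  B1:   IN={d@B1, e@B2, f@B1}   OUT={d@B1, e@B2, f@B1}
  B2:   IN={d@B1, e@B2, f@B1}   OUT={d@B1, e@B2, f@B1}
  B3:   IN={d@B1, e@B2, f@B1}   OUT={d@B1, e@B3, f@B1}

Merge at B2: IN[B2] = OUT[B1] = {d@B1, e@B2, f@B1}
Applying B2's transfer function to that IN value gives OUT[B2] (row B2 above).

Answer: {d@B1, e@B2, f@B1}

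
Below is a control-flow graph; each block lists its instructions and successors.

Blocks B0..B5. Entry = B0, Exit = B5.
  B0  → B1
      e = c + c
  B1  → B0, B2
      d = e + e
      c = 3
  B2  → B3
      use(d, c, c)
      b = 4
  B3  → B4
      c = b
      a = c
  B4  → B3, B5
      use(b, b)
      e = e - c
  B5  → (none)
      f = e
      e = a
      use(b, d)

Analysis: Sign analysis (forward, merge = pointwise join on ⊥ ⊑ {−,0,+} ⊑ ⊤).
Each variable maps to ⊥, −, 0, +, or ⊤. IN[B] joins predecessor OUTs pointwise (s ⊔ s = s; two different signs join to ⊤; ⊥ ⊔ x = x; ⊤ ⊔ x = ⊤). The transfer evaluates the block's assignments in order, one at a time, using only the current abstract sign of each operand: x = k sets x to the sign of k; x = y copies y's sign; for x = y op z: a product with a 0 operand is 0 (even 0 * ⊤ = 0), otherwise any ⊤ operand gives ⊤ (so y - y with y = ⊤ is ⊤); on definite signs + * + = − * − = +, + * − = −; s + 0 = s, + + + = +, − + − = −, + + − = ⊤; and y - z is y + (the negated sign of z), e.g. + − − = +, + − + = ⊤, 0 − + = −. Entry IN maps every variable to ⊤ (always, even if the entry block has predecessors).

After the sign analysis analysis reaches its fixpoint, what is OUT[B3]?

Fixpoint table:
  B0:   IN=(all ⊤)   OUT=(all ⊤)
  B1:   IN=(all ⊤)   OUT={c:+; rest ⊤}
  B2:   IN={c:+; rest ⊤}   OUT={b:+, c:+; rest ⊤}
  B3:   IN={b:+, c:+; rest ⊤}   OUT={a:+, b:+, c:+; rest ⊤}
  B4:   IN={a:+, b:+, c:+; rest ⊤}   OUT={a:+, b:+, c:+; rest ⊤}
  B5:   IN={a:+, b:+, c:+; rest ⊤}   OUT={a:+, b:+, c:+, e:+; rest ⊤}

Merge at B3: IN[B3] = OUT[B2] ⊔ OUT[B4] = {a: ⊤, b: +, c: +, d: ⊤, e: ⊤, f: ⊤}
Applying B3's transfer function to that IN value gives OUT[B3] (row B3 above).

Answer: {a: +, b: +, c: +, d: ⊤, e: ⊤, f: ⊤}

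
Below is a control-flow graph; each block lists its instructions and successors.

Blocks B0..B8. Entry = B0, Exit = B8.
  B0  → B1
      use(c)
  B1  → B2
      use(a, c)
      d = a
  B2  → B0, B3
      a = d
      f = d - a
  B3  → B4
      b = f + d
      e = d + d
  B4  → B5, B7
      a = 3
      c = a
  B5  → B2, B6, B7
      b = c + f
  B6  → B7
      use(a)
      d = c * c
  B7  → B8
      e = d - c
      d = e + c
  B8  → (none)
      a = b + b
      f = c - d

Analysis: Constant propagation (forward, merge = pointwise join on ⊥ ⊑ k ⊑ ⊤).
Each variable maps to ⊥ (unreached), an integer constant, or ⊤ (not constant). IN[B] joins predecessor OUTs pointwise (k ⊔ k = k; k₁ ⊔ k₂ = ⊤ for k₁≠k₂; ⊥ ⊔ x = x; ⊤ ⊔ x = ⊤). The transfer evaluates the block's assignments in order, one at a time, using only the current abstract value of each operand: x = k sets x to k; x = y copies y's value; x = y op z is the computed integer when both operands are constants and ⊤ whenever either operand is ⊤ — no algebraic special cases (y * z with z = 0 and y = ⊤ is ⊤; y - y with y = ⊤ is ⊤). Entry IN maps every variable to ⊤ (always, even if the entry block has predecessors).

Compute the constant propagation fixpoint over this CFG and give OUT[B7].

Fixpoint table:
  B0:   IN=(all ⊤)   OUT=(all ⊤)
  B1:   IN=(all ⊤)   OUT=(all ⊤)
  B2:   IN=(all ⊤)   OUT=(all ⊤)
  B3:   IN=(all ⊤)   OUT=(all ⊤)
  B4:   IN=(all ⊤)   OUT={a:3, c:3; rest ⊤}
  B5:   IN={a:3, c:3; rest ⊤}   OUT={a:3, c:3; rest ⊤}
  B6:   IN={a:3, c:3; rest ⊤}   OUT={a:3, c:3, d:9; rest ⊤}
  B7:   IN={a:3, c:3; rest ⊤}   OUT={a:3, c:3; rest ⊤}
  B8:   IN={a:3, c:3; rest ⊤}   OUT={c:3; rest ⊤}

Merge at B7: IN[B7] = OUT[B4] ⊔ OUT[B5] ⊔ OUT[B6] = {a: 3, b: ⊤, c: 3, d: ⊤, e: ⊤, f: ⊤}
Applying B7's transfer function to that IN value gives OUT[B7] (row B7 above).

Answer: {a: 3, b: ⊤, c: 3, d: ⊤, e: ⊤, f: ⊤}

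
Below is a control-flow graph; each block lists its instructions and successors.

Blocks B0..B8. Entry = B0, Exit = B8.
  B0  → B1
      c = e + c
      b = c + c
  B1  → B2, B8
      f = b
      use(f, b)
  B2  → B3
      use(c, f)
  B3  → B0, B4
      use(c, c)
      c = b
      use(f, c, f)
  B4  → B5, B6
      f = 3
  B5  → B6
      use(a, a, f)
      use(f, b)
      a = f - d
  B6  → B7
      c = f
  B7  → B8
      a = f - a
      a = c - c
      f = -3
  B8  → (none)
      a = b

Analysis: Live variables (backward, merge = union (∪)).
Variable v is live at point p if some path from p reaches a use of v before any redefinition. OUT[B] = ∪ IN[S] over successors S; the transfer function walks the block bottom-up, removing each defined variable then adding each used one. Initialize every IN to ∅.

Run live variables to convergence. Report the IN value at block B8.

Fixpoint table:
  B0: | IN={a, c, d, e} | OUT={a, b, c, d, e}
  B1: | IN={a, b, c, d, e} | OUT={a, b, c, d, e, f}
  B2: | IN={a, b, c, d, e, f} | OUT={a, b, c, d, e, f}
  B3: | IN={a, b, c, d, e, f} | OUT={a, b, c, d, e}
  B4: | IN={a, b, d} | OUT={a, b, d, f}
  B5: | IN={a, b, d, f} | OUT={a, b, f}
  B6: | IN={a, b, f} | OUT={a, b, c, f}
  B7: | IN={a, b, c, f} | OUT={b}
  B8: | IN={b} | OUT={}

B8 is the boundary node: OUT[B8] = {}
Applying B8's transfer function to that OUT value gives IN[B8] (row B8 above).

Answer: {b}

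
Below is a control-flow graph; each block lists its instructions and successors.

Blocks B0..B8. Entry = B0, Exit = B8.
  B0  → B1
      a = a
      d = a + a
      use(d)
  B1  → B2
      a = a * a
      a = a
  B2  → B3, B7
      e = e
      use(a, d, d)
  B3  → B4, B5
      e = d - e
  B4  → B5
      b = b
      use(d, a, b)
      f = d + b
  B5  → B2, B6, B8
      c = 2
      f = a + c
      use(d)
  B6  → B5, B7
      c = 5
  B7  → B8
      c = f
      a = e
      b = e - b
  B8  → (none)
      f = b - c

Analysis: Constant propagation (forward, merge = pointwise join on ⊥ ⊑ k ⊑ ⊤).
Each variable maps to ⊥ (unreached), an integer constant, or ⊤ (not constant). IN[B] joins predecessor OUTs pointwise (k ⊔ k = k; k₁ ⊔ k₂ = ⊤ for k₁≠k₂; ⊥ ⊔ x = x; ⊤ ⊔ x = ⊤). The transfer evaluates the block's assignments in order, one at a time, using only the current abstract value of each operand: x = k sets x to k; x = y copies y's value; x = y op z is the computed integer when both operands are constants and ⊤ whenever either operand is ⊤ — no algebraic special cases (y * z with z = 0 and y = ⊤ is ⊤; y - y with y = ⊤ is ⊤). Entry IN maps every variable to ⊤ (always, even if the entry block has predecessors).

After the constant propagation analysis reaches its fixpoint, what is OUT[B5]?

Answer: {a: ⊤, b: ⊤, c: 2, d: ⊤, e: ⊤, f: ⊤}

Derivation:
Converged values:
  B0:   IN=(all ⊤)   OUT=(all ⊤)
  B1:   IN=(all ⊤)   OUT=(all ⊤)
  B2:   IN=(all ⊤)   OUT=(all ⊤)
  B3:   IN=(all ⊤)   OUT=(all ⊤)
  B4:   IN=(all ⊤)   OUT=(all ⊤)
  B5:   IN=(all ⊤)   OUT={c:2; rest ⊤}
  B6:   IN={c:2; rest ⊤}   OUT={c:5; rest ⊤}
  B7:   IN=(all ⊤)   OUT=(all ⊤)
  B8:   IN=(all ⊤)   OUT=(all ⊤)

Merge at B5: IN[B5] = OUT[B3] ⊔ OUT[B4] ⊔ OUT[B6] = {a: ⊤, b: ⊤, c: ⊤, d: ⊤, e: ⊤, f: ⊤}
Applying B5's transfer function to that IN value gives OUT[B5] (row B5 above).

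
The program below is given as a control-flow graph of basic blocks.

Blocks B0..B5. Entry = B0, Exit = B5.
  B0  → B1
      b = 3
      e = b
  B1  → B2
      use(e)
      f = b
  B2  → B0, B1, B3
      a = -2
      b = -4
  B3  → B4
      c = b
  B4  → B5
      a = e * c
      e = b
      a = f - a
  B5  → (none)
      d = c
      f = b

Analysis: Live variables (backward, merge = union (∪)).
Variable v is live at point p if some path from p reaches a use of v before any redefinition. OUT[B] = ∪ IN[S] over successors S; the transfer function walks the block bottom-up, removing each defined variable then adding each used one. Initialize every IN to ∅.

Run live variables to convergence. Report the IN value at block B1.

Fixpoint table:
  B0: | IN={} | OUT={b, e}
  B1: | IN={b, e} | OUT={e, f}
  B2: | IN={e, f} | OUT={b, e, f}
  B3: | IN={b, e, f} | OUT={b, c, e, f}
  B4: | IN={b, c, e, f} | OUT={b, c}
  B5: | IN={b, c} | OUT={}

Merge at B1: OUT[B1] = IN[B2] = {e, f}
Applying B1's transfer function to that OUT value gives IN[B1] (row B1 above).

Answer: {b, e}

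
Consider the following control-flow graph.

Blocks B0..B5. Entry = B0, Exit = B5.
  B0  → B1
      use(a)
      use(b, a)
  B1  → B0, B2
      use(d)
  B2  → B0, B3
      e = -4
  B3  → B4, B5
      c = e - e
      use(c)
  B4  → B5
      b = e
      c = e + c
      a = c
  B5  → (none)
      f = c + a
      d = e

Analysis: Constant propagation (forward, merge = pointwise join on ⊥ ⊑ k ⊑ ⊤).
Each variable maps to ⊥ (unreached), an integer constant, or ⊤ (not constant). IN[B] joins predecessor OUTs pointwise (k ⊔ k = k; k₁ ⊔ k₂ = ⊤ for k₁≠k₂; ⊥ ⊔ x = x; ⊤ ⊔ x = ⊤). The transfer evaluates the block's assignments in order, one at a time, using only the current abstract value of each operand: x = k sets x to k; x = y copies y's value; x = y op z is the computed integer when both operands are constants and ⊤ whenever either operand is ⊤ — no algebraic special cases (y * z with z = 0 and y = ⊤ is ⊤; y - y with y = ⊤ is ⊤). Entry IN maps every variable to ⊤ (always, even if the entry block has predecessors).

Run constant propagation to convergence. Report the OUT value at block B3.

Answer: {a: ⊤, b: ⊤, c: 0, d: ⊤, e: -4, f: ⊤}

Derivation:
Per-block solution:
  B0:   IN=(all ⊤)   OUT=(all ⊤)
  B1:   IN=(all ⊤)   OUT=(all ⊤)
  B2:   IN=(all ⊤)   OUT={e:-4; rest ⊤}
  B3:   IN={e:-4; rest ⊤}   OUT={c:0, e:-4; rest ⊤}
  B4:   IN={c:0, e:-4; rest ⊤}   OUT={a:-4, b:-4, c:-4, e:-4; rest ⊤}
  B5:   IN={e:-4; rest ⊤}   OUT={d:-4, e:-4; rest ⊤}

Merge at B3: IN[B3] = OUT[B2] = {a: ⊤, b: ⊤, c: ⊤, d: ⊤, e: -4, f: ⊤}
Applying B3's transfer function to that IN value gives OUT[B3] (row B3 above).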